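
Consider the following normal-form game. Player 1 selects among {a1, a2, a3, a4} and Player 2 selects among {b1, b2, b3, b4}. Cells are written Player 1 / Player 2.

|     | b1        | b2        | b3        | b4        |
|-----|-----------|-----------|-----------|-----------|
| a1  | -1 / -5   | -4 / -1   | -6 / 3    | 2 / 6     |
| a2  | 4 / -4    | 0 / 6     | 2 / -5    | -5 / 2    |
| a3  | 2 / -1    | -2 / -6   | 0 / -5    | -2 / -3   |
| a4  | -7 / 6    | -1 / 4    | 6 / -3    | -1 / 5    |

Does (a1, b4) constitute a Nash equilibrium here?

Yes

Holding Player 2 at b4: Player 1 gets 2 from a1, versus -5 from a2, -2 from a3, -1 from a4. No profitable deviation for Player 1.
Holding Player 1 at a1: Player 2 gets 6 from b4, versus -5 from b1, -1 from b2, 3 from b3. No profitable deviation for Player 2 either.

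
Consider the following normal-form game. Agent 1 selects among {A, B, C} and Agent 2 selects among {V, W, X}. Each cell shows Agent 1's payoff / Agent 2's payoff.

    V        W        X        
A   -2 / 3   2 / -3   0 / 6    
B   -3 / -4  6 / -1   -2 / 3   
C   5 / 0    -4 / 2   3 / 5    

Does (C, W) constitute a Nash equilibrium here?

No

Holding Agent 2 at W: Agent 1 gets -4 from C but could get 6 by switching to B. Agent 1 has a profitable deviation.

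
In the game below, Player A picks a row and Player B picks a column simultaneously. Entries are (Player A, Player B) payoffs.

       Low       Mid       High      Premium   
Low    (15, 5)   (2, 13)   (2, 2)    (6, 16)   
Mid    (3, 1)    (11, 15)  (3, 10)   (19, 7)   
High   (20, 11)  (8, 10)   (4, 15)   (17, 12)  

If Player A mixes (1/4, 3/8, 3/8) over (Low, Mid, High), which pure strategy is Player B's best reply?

Compute Player B's expected payoff from each pure strategy against the given mix.
Low: (1/4)·5 + (3/8)·1 + (3/8)·11 = 23/4
Mid: (1/4)·13 + (3/8)·15 + (3/8)·10 = 101/8
High: (1/4)·2 + (3/8)·10 + (3/8)·15 = 79/8
Premium: (1/4)·16 + (3/8)·7 + (3/8)·12 = 89/8
Highest expected payoff is 101/8, from Mid.

Mid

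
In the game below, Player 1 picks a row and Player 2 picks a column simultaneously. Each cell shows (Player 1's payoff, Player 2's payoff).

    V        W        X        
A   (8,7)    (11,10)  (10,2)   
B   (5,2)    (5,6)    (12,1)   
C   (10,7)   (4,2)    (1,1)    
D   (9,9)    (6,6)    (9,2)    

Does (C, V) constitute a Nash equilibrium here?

Yes

Holding Player 2 at V: Player 1 gets 10 from C, versus 8 from A, 5 from B, 9 from D. No profitable deviation for Player 1.
Holding Player 1 at C: Player 2 gets 7 from V, versus 2 from W, 1 from X. No profitable deviation for Player 2 either.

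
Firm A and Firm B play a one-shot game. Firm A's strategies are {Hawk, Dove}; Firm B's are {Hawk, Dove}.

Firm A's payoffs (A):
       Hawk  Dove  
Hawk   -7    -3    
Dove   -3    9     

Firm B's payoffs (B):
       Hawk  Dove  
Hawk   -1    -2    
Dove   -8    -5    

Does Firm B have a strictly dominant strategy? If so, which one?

None

Check whether one of Firm B's strategies beats all alternatives regardless of what the opponent does.
Hawk is not dominant: against Dove, Dove gives -5 > -8.
Dove is not dominant: against Hawk, Hawk gives -1 > -2.
No single strategy is best against every opponent action.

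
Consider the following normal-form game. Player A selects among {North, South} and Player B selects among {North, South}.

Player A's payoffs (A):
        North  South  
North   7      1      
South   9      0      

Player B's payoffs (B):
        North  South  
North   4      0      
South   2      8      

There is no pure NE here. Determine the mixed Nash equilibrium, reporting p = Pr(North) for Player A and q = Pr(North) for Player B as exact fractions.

p = 3/5, q = 1/3

In a mixed NE each player is indifferent between their pure strategies, so the opponent's mix sets the indifference.
Player B indifferent between North and South: p·4 + (1−p)·2 = p·0 + (1−p)·8 ⟹ 2 + 2p = 8 + (-8)p ⟹ p = 3/5.
Player A indifferent between North and South: q·7 + (1−q)·1 = q·9 + (1−q)·0 ⟹ 1 + 6q = 0 + 9q ⟹ q = 1/3.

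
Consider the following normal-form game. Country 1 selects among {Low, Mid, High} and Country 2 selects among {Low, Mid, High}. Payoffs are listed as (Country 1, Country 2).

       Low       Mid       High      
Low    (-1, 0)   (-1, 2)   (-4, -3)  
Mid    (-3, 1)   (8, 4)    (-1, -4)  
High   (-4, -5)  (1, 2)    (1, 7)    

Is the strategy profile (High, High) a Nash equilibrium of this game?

Yes

Holding Country 2 at High: Country 1 gets 1 from High, versus -4 from Low, -1 from Mid. No profitable deviation for Country 1.
Holding Country 1 at High: Country 2 gets 7 from High, versus -5 from Low, 2 from Mid. No profitable deviation for Country 2 either.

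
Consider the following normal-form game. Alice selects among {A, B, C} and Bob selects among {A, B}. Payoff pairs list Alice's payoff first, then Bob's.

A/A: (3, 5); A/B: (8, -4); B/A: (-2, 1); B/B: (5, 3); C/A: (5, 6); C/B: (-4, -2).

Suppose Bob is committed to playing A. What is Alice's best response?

C

With Bob fixed at A, Alice's payoffs are: A → 3, B → -2, C → 5.
The maximum is 5, achieved by C.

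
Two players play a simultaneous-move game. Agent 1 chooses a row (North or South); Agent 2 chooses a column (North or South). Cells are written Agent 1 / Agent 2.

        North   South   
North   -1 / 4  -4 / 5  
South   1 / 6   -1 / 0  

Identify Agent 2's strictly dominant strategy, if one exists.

Check whether one of Agent 2's strategies beats all alternatives regardless of what the opponent does.
North is not dominant: against North, South gives 5 > 4.
South is not dominant: against South, North gives 6 > 0.
No single strategy is best against every opponent action.

No strictly dominant strategy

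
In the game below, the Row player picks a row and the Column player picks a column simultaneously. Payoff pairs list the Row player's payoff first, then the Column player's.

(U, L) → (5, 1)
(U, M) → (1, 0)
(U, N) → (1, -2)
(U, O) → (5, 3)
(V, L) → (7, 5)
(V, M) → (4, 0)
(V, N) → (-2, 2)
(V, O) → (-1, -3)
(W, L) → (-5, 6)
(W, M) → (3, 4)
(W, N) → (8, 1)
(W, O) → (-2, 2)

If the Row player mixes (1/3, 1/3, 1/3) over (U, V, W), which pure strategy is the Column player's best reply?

L

Compute the Column player's expected payoff from each pure strategy against the given mix.
L: (1/3)·1 + (1/3)·5 + (1/3)·6 = 4
M: (1/3)·0 + (1/3)·0 + (1/3)·4 = 4/3
N: (1/3)·(-2) + (1/3)·2 + (1/3)·1 = 1/3
O: (1/3)·3 + (1/3)·(-3) + (1/3)·2 = 2/3
Highest expected payoff is 4, from L.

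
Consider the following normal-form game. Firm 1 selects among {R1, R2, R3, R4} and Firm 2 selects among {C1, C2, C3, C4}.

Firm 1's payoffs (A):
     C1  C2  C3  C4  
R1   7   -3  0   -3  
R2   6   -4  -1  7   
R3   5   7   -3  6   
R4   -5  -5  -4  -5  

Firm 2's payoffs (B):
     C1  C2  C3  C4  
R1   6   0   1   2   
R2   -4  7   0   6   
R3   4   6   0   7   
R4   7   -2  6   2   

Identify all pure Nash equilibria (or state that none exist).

A profile is a Nash equilibrium when each player is best-responding to the other.
Firm 1's best responses — vs C1: R1 (payoff 7); vs C2: R3 (payoff 7); vs C3: R1 (payoff 0); vs C4: R2 (payoff 7).
Firm 2's best responses — vs R1: C1 (payoff 6); vs R2: C2 (payoff 7); vs R3: C4 (payoff 7); vs R4: C1 (payoff 7).
The only mutual best response is (R1, C1); neither player gains by switching there.

(R1, C1)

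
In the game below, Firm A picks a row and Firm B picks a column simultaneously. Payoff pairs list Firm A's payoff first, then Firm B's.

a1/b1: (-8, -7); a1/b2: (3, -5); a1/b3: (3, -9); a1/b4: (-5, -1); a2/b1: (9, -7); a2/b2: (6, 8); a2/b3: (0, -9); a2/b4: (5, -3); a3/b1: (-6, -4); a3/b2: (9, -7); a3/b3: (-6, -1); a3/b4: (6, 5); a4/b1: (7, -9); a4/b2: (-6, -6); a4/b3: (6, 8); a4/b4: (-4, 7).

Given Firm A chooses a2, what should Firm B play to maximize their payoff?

With Firm A fixed at a2, Firm B's payoffs are: b1 → -7, b2 → 8, b3 → -9, b4 → -3.
The maximum is 8, achieved by b2.

b2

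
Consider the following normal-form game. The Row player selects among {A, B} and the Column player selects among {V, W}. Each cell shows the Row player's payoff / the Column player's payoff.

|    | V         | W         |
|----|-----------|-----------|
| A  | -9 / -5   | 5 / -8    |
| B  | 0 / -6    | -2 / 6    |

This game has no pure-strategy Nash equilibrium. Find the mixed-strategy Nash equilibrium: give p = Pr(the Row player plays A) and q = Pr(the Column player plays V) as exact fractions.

Each player's mixing probability is pinned down by making the *other* player indifferent.
The Column player indifferent between V and W: p·(-5) + (1−p)·(-6) = p·(-8) + (1−p)·6 ⟹ (-6) + 1p = 6 + (-14)p ⟹ p = 4/5.
The Row player indifferent between A and B: q·(-9) + (1−q)·5 = q·0 + (1−q)·(-2) ⟹ 5 + (-14)q = (-2) + 2q ⟹ q = 7/16.

p = 4/5, q = 7/16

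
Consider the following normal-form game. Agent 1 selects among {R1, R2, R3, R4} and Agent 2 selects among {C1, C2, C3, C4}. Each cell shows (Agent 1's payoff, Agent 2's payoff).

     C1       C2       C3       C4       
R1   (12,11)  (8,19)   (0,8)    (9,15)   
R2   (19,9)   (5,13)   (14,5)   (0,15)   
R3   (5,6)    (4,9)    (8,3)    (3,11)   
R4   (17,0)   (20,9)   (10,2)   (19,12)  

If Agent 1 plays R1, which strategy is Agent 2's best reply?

With Agent 1 fixed at R1, Agent 2's payoffs are: C1 → 11, C2 → 19, C3 → 8, C4 → 15.
The maximum is 19, achieved by C2.

C2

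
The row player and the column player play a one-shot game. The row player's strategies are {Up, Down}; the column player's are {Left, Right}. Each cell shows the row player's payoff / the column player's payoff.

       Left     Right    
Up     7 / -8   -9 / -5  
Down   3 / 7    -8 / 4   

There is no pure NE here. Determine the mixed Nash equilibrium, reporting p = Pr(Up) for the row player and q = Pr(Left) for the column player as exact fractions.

In a mixed NE each player is indifferent between their pure strategies, so the opponent's mix sets the indifference.
The column player indifferent between Left and Right: p·(-8) + (1−p)·7 = p·(-5) + (1−p)·4 ⟹ 7 + (-15)p = 4 + (-9)p ⟹ p = 1/2.
The row player indifferent between Up and Down: q·7 + (1−q)·(-9) = q·3 + (1−q)·(-8) ⟹ (-9) + 16q = (-8) + 11q ⟹ q = 1/5.

p = 1/2, q = 1/5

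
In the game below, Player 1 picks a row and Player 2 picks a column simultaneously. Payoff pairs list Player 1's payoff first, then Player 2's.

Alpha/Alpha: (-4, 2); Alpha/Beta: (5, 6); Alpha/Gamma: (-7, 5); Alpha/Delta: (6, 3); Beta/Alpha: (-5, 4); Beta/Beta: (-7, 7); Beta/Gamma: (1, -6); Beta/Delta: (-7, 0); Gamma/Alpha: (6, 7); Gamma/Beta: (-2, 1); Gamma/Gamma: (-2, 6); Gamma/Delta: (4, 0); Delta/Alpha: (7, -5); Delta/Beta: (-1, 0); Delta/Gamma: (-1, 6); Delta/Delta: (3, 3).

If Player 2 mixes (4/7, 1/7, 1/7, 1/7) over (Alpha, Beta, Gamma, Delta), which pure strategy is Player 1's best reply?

Compute Player 1's expected payoff from each pure strategy against the given mix.
Alpha: (4/7)·(-4) + (1/7)·5 + (1/7)·(-7) + (1/7)·6 = -12/7
Beta: (4/7)·(-5) + (1/7)·(-7) + (1/7)·1 + (1/7)·(-7) = -33/7
Gamma: (4/7)·6 + (1/7)·(-2) + (1/7)·(-2) + (1/7)·4 = 24/7
Delta: (4/7)·7 + (1/7)·(-1) + (1/7)·(-1) + (1/7)·3 = 29/7
Highest expected payoff is 29/7, from Delta.

Delta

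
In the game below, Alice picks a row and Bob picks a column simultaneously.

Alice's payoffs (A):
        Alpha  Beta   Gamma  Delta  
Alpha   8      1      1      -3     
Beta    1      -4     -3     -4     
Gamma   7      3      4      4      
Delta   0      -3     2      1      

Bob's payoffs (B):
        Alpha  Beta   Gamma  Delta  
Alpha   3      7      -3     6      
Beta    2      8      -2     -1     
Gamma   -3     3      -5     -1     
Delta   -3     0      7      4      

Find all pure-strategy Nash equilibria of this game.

(Gamma, Beta)

Find each player's best response to every opponent strategy; NE are the intersections.
Alice's best responses — vs Alpha: Alpha (payoff 8); vs Beta: Gamma (payoff 3); vs Gamma: Gamma (payoff 4); vs Delta: Gamma (payoff 4).
Bob's best responses — vs Alpha: Beta (payoff 7); vs Beta: Beta (payoff 8); vs Gamma: Beta (payoff 3); vs Delta: Gamma (payoff 7).
The only mutual best response is (Gamma, Beta); neither player gains by switching there.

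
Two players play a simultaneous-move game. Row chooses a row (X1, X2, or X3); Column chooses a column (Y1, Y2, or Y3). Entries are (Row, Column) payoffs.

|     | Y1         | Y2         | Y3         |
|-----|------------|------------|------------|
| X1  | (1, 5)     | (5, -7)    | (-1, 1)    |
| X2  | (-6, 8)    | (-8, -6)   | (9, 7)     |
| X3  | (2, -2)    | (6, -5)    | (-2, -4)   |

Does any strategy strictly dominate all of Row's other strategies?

No strictly dominant strategy

A strategy is strictly dominant if it gives Row a strictly higher payoff than every other strategy, against every choice by the opponent.
X1 is not dominant: against Y1, X3 gives 2 > 1.
X2 is not dominant: against Y1, X1 gives 1 > -6.
X3 is not dominant: against Y3, X1 gives -1 > -2.
No single strategy is best against every opponent action.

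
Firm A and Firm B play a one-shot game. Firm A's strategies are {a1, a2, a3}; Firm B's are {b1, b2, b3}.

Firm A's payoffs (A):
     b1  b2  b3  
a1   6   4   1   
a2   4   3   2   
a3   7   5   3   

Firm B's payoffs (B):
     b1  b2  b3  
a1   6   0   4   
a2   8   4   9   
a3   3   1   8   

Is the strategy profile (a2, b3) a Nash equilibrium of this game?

No

Holding Firm B at b3: Firm A gets 2 from a2 but could get 3 by switching to a3. Firm A has a profitable deviation.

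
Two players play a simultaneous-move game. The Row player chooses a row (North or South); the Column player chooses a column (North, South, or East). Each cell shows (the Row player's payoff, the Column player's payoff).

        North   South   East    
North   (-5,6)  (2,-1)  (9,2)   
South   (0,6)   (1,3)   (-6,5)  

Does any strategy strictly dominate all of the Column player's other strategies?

Check whether one of the Column player's strategies beats all alternatives regardless of what the opponent does.
North strictly dominates: vs North: 6 > each of {-1, 2}; vs South: 6 > each of {3, 5}.

North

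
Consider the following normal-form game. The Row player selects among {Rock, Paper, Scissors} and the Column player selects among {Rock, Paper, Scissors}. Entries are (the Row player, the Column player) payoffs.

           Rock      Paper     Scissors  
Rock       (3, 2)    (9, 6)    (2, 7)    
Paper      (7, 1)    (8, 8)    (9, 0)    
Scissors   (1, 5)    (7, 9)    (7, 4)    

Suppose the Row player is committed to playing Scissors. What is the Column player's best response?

With the Row player fixed at Scissors, the Column player's payoffs are: Rock → 5, Paper → 9, Scissors → 4.
The maximum is 9, achieved by Paper.

Paper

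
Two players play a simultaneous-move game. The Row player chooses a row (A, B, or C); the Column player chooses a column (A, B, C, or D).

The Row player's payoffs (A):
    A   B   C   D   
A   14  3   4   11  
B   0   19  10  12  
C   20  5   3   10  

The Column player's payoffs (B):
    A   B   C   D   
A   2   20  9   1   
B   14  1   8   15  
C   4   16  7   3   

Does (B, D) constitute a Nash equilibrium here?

Holding the Column player at D: the Row player gets 12 from B, versus 11 from A, 10 from C. No profitable deviation for the Row player.
Holding the Row player at B: the Column player gets 15 from D, versus 14 from A, 1 from B, 8 from C. No profitable deviation for the Column player either.

Yes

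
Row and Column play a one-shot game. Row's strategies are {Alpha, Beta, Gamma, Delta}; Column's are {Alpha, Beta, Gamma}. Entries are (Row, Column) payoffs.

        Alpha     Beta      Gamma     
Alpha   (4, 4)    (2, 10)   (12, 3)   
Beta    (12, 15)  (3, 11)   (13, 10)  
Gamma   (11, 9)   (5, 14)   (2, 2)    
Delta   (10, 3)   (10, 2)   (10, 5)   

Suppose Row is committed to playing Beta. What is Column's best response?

With Row fixed at Beta, Column's payoffs are: Alpha → 15, Beta → 11, Gamma → 10.
The maximum is 15, achieved by Alpha.

Alpha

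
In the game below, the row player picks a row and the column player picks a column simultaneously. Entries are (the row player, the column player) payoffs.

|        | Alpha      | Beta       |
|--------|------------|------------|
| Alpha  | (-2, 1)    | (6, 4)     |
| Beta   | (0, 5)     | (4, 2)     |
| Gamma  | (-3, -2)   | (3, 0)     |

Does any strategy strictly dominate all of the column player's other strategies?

A strategy is strictly dominant if it gives the column player a strictly higher payoff than every other strategy, against every choice by the opponent.
Alpha is not dominant: against Alpha, Beta gives 4 > 1.
Beta is not dominant: against Beta, Alpha gives 5 > 2.
No single strategy is best against every opponent action.

None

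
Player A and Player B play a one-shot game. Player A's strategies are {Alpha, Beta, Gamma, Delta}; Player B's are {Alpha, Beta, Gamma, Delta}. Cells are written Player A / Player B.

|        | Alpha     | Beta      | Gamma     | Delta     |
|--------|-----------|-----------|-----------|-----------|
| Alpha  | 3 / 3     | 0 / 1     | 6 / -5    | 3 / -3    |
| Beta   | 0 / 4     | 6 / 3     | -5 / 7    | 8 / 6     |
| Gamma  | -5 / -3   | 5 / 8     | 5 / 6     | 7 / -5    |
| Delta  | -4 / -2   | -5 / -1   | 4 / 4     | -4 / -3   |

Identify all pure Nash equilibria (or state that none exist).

Check mutual best responses: a cell is a NE iff neither player can gain by unilaterally deviating.
Player A's best responses — vs Alpha: Alpha (payoff 3); vs Beta: Beta (payoff 6); vs Gamma: Alpha (payoff 6); vs Delta: Beta (payoff 8).
Player B's best responses — vs Alpha: Alpha (payoff 3); vs Beta: Gamma (payoff 7); vs Gamma: Beta (payoff 8); vs Delta: Gamma (payoff 4).
The only mutual best response is (Alpha, Alpha); neither player gains by switching there.

(Alpha, Alpha)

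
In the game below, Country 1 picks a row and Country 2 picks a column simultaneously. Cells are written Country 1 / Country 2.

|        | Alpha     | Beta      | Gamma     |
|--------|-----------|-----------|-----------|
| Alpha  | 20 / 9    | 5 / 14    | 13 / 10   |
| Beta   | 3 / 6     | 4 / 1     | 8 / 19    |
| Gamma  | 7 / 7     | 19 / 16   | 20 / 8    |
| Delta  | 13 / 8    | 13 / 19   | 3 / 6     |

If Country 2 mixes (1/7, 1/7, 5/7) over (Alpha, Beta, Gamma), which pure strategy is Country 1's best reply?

Gamma

Compute Country 1's expected payoff from each pure strategy against the given mix.
Alpha: (1/7)·20 + (1/7)·5 + (5/7)·13 = 90/7
Beta: (1/7)·3 + (1/7)·4 + (5/7)·8 = 47/7
Gamma: (1/7)·7 + (1/7)·19 + (5/7)·20 = 18
Delta: (1/7)·13 + (1/7)·13 + (5/7)·3 = 41/7
Highest expected payoff is 18, from Gamma.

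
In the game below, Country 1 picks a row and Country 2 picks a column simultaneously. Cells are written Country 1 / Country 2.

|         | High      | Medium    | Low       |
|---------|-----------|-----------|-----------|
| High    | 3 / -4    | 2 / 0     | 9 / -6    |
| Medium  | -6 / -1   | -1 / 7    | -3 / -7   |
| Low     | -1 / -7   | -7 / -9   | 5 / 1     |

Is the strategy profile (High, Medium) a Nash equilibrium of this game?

Holding Country 2 at Medium: Country 1 gets 2 from High, versus -1 from Medium, -7 from Low. No profitable deviation for Country 1.
Holding Country 1 at High: Country 2 gets 0 from Medium, versus -4 from High, -6 from Low. No profitable deviation for Country 2 either.

Yes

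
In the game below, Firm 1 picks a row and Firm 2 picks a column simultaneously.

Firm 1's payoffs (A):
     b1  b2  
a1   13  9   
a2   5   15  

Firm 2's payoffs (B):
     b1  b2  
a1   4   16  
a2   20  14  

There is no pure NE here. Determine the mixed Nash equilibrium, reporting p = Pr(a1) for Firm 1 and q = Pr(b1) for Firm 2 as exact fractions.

In a mixed NE each player is indifferent between their pure strategies, so the opponent's mix sets the indifference.
Firm 2 indifferent between b1 and b2: p·4 + (1−p)·20 = p·16 + (1−p)·14 ⟹ 20 + (-16)p = 14 + 2p ⟹ p = 1/3.
Firm 1 indifferent between a1 and a2: q·13 + (1−q)·9 = q·5 + (1−q)·15 ⟹ 9 + 4q = 15 + (-10)q ⟹ q = 3/7.

p = 1/3, q = 3/7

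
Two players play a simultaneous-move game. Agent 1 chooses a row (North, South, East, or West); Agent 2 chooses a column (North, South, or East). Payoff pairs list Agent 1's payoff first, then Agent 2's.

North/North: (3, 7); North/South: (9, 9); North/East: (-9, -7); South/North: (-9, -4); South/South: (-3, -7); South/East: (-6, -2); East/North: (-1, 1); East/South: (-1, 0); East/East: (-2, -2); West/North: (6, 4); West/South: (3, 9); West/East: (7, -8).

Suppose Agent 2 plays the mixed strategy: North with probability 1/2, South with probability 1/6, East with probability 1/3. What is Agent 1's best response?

Compute Agent 1's expected payoff from each pure strategy against the given mix.
North: (1/2)·3 + (1/6)·9 + (1/3)·(-9) = 0
South: (1/2)·(-9) + (1/6)·(-3) + (1/3)·(-6) = -7
East: (1/2)·(-1) + (1/6)·(-1) + (1/3)·(-2) = -4/3
West: (1/2)·6 + (1/6)·3 + (1/3)·7 = 35/6
Highest expected payoff is 35/6, from West.

West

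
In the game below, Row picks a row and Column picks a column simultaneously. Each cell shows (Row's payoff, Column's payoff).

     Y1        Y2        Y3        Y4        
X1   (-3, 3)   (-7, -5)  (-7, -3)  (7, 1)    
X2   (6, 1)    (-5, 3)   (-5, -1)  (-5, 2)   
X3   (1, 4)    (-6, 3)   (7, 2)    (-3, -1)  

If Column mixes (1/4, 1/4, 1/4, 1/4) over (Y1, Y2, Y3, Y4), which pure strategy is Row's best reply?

Row's best reply maximizes expected payoff against the mix.
X1: (1/4)·(-3) + (1/4)·(-7) + (1/4)·(-7) + (1/4)·7 = -5/2
X2: (1/4)·6 + (1/4)·(-5) + (1/4)·(-5) + (1/4)·(-5) = -9/4
X3: (1/4)·1 + (1/4)·(-6) + (1/4)·7 + (1/4)·(-3) = -1/4
Highest expected payoff is -1/4, from X3.

X3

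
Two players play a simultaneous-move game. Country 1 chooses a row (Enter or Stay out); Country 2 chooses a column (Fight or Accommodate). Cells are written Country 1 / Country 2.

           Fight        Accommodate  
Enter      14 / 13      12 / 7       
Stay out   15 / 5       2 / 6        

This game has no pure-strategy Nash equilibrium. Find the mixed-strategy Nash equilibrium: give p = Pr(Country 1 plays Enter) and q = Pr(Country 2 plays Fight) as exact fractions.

p = 1/7, q = 10/11

In a mixed NE each player is indifferent between their pure strategies, so the opponent's mix sets the indifference.
Country 2 indifferent between Fight and Accommodate: p·13 + (1−p)·5 = p·7 + (1−p)·6 ⟹ 5 + 8p = 6 + 1p ⟹ p = 1/7.
Country 1 indifferent between Enter and Stay out: q·14 + (1−q)·12 = q·15 + (1−q)·2 ⟹ 12 + 2q = 2 + 13q ⟹ q = 10/11.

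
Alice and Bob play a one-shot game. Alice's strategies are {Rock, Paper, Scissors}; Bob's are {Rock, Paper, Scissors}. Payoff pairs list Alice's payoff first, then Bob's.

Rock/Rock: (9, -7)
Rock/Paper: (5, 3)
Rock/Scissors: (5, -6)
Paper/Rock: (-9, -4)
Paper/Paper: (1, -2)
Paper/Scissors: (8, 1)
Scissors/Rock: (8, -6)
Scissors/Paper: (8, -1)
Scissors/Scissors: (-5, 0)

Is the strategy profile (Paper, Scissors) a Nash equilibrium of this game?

Holding Bob at Scissors: Alice gets 8 from Paper, versus 5 from Rock, -5 from Scissors. No profitable deviation for Alice.
Holding Alice at Paper: Bob gets 1 from Scissors, versus -4 from Rock, -2 from Paper. No profitable deviation for Bob either.

Yes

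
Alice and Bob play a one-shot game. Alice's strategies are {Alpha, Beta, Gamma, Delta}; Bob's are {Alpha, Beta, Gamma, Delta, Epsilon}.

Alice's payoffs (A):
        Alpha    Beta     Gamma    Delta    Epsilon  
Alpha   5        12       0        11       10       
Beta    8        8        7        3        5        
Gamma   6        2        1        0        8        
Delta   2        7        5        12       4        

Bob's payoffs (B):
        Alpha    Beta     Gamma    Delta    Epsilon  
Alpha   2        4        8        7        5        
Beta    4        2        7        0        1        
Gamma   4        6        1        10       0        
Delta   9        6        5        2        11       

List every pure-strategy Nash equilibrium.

(Beta, Gamma)

A profile is a Nash equilibrium when each player is best-responding to the other.
Alice's best responses — vs Alpha: Beta (payoff 8); vs Beta: Alpha (payoff 12); vs Gamma: Beta (payoff 7); vs Delta: Delta (payoff 12); vs Epsilon: Alpha (payoff 10).
Bob's best responses — vs Alpha: Gamma (payoff 8); vs Beta: Gamma (payoff 7); vs Gamma: Delta (payoff 10); vs Delta: Epsilon (payoff 11).
The only mutual best response is (Beta, Gamma); neither player gains by switching there.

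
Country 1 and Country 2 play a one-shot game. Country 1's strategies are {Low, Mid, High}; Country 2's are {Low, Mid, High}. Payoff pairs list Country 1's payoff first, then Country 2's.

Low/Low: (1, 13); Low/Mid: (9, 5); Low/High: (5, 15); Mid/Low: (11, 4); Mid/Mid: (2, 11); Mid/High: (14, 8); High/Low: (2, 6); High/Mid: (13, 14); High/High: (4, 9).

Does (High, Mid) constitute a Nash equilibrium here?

Holding Country 2 at Mid: Country 1 gets 13 from High, versus 9 from Low, 2 from Mid. No profitable deviation for Country 1.
Holding Country 1 at High: Country 2 gets 14 from Mid, versus 6 from Low, 9 from High. No profitable deviation for Country 2 either.

Yes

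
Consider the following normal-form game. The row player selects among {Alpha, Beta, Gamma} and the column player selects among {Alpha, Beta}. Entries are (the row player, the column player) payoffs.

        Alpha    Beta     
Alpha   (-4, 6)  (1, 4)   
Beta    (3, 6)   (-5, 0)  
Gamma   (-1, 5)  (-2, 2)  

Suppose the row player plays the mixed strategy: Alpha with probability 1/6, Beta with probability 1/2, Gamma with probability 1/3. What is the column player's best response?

The column player's best reply maximizes expected payoff against the mix.
Alpha: (1/6)·6 + (1/2)·6 + (1/3)·5 = 17/3
Beta: (1/6)·4 + (1/2)·0 + (1/3)·2 = 4/3
Highest expected payoff is 17/3, from Alpha.

Alpha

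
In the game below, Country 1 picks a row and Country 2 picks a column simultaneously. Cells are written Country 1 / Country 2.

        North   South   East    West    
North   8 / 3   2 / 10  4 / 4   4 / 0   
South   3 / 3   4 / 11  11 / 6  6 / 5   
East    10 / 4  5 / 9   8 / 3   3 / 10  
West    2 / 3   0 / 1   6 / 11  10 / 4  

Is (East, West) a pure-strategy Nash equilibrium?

No

Holding Country 2 at West: Country 1 gets 3 from East but could get 10 by switching to West. Country 1 has a profitable deviation.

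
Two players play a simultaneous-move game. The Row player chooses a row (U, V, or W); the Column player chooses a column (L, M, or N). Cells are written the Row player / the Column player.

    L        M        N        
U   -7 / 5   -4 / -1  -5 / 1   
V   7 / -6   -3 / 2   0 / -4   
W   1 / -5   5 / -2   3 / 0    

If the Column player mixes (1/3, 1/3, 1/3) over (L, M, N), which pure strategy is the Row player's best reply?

W

Compute the Row player's expected payoff from each pure strategy against the given mix.
U: (1/3)·(-7) + (1/3)·(-4) + (1/3)·(-5) = -16/3
V: (1/3)·7 + (1/3)·(-3) + (1/3)·0 = 4/3
W: (1/3)·1 + (1/3)·5 + (1/3)·3 = 3
Highest expected payoff is 3, from W.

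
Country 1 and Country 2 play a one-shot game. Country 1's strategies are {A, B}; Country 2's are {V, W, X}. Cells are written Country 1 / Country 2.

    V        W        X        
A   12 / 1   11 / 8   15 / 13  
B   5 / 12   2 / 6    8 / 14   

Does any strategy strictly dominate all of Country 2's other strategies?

A strategy is strictly dominant if it gives Country 2 a strictly higher payoff than every other strategy, against every choice by the opponent.
X strictly dominates: vs A: 13 > each of {1, 8}; vs B: 14 > each of {12, 6}.

X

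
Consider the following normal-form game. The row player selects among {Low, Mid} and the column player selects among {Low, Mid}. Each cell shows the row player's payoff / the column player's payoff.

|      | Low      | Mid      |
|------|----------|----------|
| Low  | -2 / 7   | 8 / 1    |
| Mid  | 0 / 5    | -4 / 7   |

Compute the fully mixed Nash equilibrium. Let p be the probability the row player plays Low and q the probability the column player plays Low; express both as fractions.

p = 1/4, q = 6/7

In a mixed NE each player is indifferent between their pure strategies, so the opponent's mix sets the indifference.
The column player indifferent between Low and Mid: p·7 + (1−p)·5 = p·1 + (1−p)·7 ⟹ 5 + 2p = 7 + (-6)p ⟹ p = 1/4.
The row player indifferent between Low and Mid: q·(-2) + (1−q)·8 = q·0 + (1−q)·(-4) ⟹ 8 + (-10)q = (-4) + 4q ⟹ q = 6/7.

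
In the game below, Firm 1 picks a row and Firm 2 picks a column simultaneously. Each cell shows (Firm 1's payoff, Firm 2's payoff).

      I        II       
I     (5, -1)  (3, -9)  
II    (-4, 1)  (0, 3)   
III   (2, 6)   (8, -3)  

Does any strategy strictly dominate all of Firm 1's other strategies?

Check whether one of Firm 1's strategies beats all alternatives regardless of what the opponent does.
I is not dominant: against II, III gives 8 > 3.
II is not dominant: against I, I gives 5 > -4.
III is not dominant: against I, I gives 5 > 2.
No single strategy is best against every opponent action.

No strictly dominant strategy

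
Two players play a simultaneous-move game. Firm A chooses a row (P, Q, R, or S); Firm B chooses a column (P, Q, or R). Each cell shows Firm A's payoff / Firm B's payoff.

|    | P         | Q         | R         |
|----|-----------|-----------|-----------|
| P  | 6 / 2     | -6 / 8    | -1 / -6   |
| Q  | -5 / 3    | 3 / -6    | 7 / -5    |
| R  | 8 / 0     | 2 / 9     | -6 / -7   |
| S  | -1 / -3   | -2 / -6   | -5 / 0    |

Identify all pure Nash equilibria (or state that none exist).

None

A profile is a Nash equilibrium when each player is best-responding to the other.
Firm A's best responses — vs P: R (payoff 8); vs Q: Q (payoff 3); vs R: Q (payoff 7).
Firm B's best responses — vs P: Q (payoff 8); vs Q: P (payoff 3); vs R: Q (payoff 9); vs S: R (payoff 0).
No cell has both players best-responding. For instance, Firm A's best reply to Q is Q, but against Q Firm B prefers P over Q.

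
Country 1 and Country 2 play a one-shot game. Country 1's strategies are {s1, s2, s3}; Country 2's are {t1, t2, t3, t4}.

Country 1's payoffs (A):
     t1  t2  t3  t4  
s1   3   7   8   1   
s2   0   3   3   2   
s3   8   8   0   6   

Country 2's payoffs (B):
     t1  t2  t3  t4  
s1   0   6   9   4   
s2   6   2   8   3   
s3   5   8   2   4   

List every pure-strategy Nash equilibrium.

(s1, t3) and (s3, t2)

A profile is a Nash equilibrium when each player is best-responding to the other.
Country 1's best responses — vs t1: s3 (payoff 8); vs t2: s3 (payoff 8); vs t3: s1 (payoff 8); vs t4: s3 (payoff 6).
Country 2's best responses — vs s1: t3 (payoff 9); vs s2: t3 (payoff 8); vs s3: t2 (payoff 8).
Mutual best responses occur at (s1, t3) and (s3, t2); at each, neither player gains by switching.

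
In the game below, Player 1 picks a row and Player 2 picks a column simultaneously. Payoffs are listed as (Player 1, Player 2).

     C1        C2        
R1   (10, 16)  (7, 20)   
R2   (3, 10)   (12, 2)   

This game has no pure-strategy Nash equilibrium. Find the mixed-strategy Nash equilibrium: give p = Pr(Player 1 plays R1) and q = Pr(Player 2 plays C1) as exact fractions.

p = 2/3, q = 5/12

Each player's mixing probability is pinned down by making the *other* player indifferent.
Player 2 indifferent between C1 and C2: p·16 + (1−p)·10 = p·20 + (1−p)·2 ⟹ 10 + 6p = 2 + 18p ⟹ p = 2/3.
Player 1 indifferent between R1 and R2: q·10 + (1−q)·7 = q·3 + (1−q)·12 ⟹ 7 + 3q = 12 + (-9)q ⟹ q = 5/12.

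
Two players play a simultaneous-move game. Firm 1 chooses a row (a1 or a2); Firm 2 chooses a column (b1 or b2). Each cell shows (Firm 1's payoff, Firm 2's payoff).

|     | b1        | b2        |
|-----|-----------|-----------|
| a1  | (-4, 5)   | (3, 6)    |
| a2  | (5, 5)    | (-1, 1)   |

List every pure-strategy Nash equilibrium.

(a1, b2) and (a2, b1)

Find each player's best response to every opponent strategy; NE are the intersections.
Firm 1's best responses — vs b1: a2 (payoff 5); vs b2: a1 (payoff 3).
Firm 2's best responses — vs a1: b2 (payoff 6); vs a2: b1 (payoff 5).
Mutual best responses occur at (a1, b2) and (a2, b1); at each, neither player gains by switching.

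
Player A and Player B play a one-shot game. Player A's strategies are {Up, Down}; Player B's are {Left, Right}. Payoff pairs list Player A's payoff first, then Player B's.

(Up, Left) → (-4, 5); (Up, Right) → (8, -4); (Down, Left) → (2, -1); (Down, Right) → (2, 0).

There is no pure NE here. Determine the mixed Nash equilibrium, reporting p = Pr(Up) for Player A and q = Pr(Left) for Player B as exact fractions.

p = 1/10, q = 1/2

In a mixed NE each player is indifferent between their pure strategies, so the opponent's mix sets the indifference.
Player B indifferent between Left and Right: p·5 + (1−p)·(-1) = p·(-4) + (1−p)·0 ⟹ (-1) + 6p = 0 + (-4)p ⟹ p = 1/10.
Player A indifferent between Up and Down: q·(-4) + (1−q)·8 = q·2 + (1−q)·2 ⟹ 8 + (-12)q = 2 + 0q ⟹ q = 1/2.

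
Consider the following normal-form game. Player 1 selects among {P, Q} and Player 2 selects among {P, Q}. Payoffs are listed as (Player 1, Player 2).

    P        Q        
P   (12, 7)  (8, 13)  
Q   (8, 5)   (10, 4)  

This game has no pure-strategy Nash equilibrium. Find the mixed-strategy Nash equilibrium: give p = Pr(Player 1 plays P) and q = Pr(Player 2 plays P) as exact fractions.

In a mixed NE each player is indifferent between their pure strategies, so the opponent's mix sets the indifference.
Player 2 indifferent between P and Q: p·7 + (1−p)·5 = p·13 + (1−p)·4 ⟹ 5 + 2p = 4 + 9p ⟹ p = 1/7.
Player 1 indifferent between P and Q: q·12 + (1−q)·8 = q·8 + (1−q)·10 ⟹ 8 + 4q = 10 + (-2)q ⟹ q = 1/3.

p = 1/7, q = 1/3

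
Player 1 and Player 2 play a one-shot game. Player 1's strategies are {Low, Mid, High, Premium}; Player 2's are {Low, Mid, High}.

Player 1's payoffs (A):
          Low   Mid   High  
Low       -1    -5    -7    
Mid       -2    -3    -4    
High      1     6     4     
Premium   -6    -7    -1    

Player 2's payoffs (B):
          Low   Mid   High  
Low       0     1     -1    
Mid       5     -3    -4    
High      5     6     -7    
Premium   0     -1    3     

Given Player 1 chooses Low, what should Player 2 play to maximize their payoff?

Mid

With Player 1 fixed at Low, Player 2's payoffs are: Low → 0, Mid → 1, High → -1.
The maximum is 1, achieved by Mid.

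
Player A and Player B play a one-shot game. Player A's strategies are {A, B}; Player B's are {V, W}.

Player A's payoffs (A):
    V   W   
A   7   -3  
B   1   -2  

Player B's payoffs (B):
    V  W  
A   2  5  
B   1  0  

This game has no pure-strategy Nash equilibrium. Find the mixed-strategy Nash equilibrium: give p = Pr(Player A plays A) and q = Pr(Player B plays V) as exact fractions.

Each player's mixing probability is pinned down by making the *other* player indifferent.
Player B indifferent between V and W: p·2 + (1−p)·1 = p·5 + (1−p)·0 ⟹ 1 + 1p = 0 + 5p ⟹ p = 1/4.
Player A indifferent between A and B: q·7 + (1−q)·(-3) = q·1 + (1−q)·(-2) ⟹ (-3) + 10q = (-2) + 3q ⟹ q = 1/7.

p = 1/4, q = 1/7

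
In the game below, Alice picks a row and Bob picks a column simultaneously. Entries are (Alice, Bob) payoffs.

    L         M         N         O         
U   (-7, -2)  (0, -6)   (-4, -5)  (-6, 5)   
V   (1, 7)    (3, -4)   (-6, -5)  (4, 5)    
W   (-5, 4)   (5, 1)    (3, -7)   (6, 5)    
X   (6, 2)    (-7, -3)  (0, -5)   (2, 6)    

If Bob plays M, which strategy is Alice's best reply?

W

With Bob fixed at M, Alice's payoffs are: U → 0, V → 3, W → 5, X → -7.
The maximum is 5, achieved by W.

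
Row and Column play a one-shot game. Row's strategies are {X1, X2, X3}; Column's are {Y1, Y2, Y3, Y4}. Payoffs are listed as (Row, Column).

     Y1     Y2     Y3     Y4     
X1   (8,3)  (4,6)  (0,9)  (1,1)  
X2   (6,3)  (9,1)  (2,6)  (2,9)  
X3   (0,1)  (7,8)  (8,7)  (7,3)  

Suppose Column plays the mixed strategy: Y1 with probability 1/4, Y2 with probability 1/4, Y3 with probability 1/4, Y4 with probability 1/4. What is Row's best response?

Compute Row's expected payoff from each pure strategy against the given mix.
X1: (1/4)·8 + (1/4)·4 + (1/4)·0 + (1/4)·1 = 13/4
X2: (1/4)·6 + (1/4)·9 + (1/4)·2 + (1/4)·2 = 19/4
X3: (1/4)·0 + (1/4)·7 + (1/4)·8 + (1/4)·7 = 11/2
Highest expected payoff is 11/2, from X3.

X3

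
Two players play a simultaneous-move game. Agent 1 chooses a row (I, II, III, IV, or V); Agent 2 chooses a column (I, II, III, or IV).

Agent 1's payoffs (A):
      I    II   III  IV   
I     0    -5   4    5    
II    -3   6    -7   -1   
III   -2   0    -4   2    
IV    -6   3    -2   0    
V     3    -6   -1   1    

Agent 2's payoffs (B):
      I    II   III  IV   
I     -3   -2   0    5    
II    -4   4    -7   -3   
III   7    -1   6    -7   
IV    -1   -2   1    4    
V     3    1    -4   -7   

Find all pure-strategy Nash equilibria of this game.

(I, IV), (II, II), and (V, I)

Check mutual best responses: a cell is a NE iff neither player can gain by unilaterally deviating.
Agent 1's best responses — vs I: V (payoff 3); vs II: II (payoff 6); vs III: I (payoff 4); vs IV: I (payoff 5).
Agent 2's best responses — vs I: IV (payoff 5); vs II: II (payoff 4); vs III: I (payoff 7); vs IV: IV (payoff 4); vs V: I (payoff 3).
Mutual best responses occur at (I, IV), (II, II), and (V, I); at each, neither player gains by switching.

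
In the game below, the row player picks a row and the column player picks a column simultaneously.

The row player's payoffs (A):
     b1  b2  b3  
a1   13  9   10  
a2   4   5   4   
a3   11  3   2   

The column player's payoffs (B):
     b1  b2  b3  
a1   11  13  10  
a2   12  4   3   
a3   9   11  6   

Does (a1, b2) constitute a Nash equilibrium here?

Yes

Holding the column player at b2: the row player gets 9 from a1, versus 5 from a2, 3 from a3. No profitable deviation for the row player.
Holding the row player at a1: the column player gets 13 from b2, versus 11 from b1, 10 from b3. No profitable deviation for the column player either.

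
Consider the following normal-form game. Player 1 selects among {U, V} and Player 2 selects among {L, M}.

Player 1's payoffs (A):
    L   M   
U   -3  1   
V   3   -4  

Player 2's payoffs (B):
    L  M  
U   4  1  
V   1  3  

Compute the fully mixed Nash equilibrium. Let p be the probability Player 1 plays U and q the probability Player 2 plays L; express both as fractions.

Each player's mixing probability is pinned down by making the *other* player indifferent.
Player 2 indifferent between L and M: p·4 + (1−p)·1 = p·1 + (1−p)·3 ⟹ 1 + 3p = 3 + (-2)p ⟹ p = 2/5.
Player 1 indifferent between U and V: q·(-3) + (1−q)·1 = q·3 + (1−q)·(-4) ⟹ 1 + (-4)q = (-4) + 7q ⟹ q = 5/11.

p = 2/5, q = 5/11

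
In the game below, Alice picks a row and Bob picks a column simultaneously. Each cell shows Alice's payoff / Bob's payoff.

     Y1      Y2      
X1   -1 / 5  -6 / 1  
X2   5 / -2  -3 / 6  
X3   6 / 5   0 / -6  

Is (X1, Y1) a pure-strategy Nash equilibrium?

No

Holding Bob at Y1: Alice gets -1 from X1 but could get 6 by switching to X3. Alice has a profitable deviation.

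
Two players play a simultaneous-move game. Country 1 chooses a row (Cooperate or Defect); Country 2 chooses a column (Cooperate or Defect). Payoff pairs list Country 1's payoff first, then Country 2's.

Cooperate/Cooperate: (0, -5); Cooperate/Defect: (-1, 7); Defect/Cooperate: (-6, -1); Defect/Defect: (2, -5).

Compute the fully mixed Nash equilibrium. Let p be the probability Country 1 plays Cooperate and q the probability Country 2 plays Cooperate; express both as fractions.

Each player's mixing probability is pinned down by making the *other* player indifferent.
Country 2 indifferent between Cooperate and Defect: p·(-5) + (1−p)·(-1) = p·7 + (1−p)·(-5) ⟹ (-1) + (-4)p = (-5) + 12p ⟹ p = 1/4.
Country 1 indifferent between Cooperate and Defect: q·0 + (1−q)·(-1) = q·(-6) + (1−q)·2 ⟹ (-1) + 1q = 2 + (-8)q ⟹ q = 1/3.

p = 1/4, q = 1/3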